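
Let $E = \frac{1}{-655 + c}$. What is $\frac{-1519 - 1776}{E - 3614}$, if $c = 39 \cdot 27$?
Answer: $\frac{1311410}{1438371} \approx 0.91173$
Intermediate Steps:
$c = 1053$
$E = \frac{1}{398}$ ($E = \frac{1}{-655 + 1053} = \frac{1}{398} \approx 0.0025126$)
$\frac{-1519 - 1776}{E - 3614} = \frac{-1519 - 1776}{\frac{1}{398} - 3614} = - \frac{3295}{- \frac{1438371}{398}} = \left(-3295\right) \left(- \frac{398}{1438371}\right) = \frac{1311410}{1438371}$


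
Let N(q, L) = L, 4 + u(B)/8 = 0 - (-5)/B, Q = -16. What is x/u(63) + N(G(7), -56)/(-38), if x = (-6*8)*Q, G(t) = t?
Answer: -5684/247 ≈ -23.012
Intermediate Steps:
u(B) = -32 + 40/B (u(B) = -32 + 8*(0 - (-5)/B) = -32 + 8*(0 + 5/B) = -32 + 8*(5/B) = -32 + 40/B)
x = 768 (x = -6*8*(-16) = -48*(-16) = 768)
x/u(63) + N(G(7), -56)/(-38) = 768/(-32 + 40/63) - 56/(-38) = 768/(-32 + 40*(1/63)) - 56*(-1/38) = 768/(-32 + 40/63) + 28/19 = 768/(-1976/63) + 28/19 = 768*(-63/1976) + 28/19 = -6048/247 + 28/19 = -5684/247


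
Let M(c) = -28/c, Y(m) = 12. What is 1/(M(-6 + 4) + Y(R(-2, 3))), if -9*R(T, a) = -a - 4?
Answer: 1/26 ≈ 0.038462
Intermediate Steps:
R(T, a) = 4/9 + a/9 (R(T, a) = -(-a - 4)/9 = -(-4 - a)/9 = 4/9 + a/9)
1/(M(-6 + 4) + Y(R(-2, 3))) = 1/(-28/(-6 + 4) + 12) = 1/(-28/(-2) + 12) = 1/(-28*(-½) + 12) = 1/(14 + 12) = 1/26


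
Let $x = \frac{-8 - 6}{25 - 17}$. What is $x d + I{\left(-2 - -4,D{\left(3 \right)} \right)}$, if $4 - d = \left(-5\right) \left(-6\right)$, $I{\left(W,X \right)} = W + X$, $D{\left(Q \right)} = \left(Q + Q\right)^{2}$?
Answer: $\frac{167}{2} \approx 83.5$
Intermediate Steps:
$D{\left(Q \right)} = 4 Q^{2}$ ($D{\left(Q \right)} = \left(2 Q\right)^{2} = 4 Q^{2}$)
$x = - \frac{7}{4}$ ($x = - \frac{14}{8} = \left(-14\right) \frac{1}{8} = - \frac{7}{4} \approx -1.75$)
$d = -26$ ($d = 4 - \left(-5\right) \left(-6\right) = 4 - 30 = -26$)
$x d + I{\left(-2 - -4,D{\left(3 \right)} \right)} = \left(- \frac{7}{4}\right) \left(-26\right) + \left(\left(-2 - -4\right) + 4 \cdot 3^{2}\right) = \frac{91}{2} + \left(\left(-2 + 4\right) + 4 \cdot 9\right) = \frac{91}{2} + \left(2 + 36\right) = \frac{91}{2} + 38 = \frac{167}{2}$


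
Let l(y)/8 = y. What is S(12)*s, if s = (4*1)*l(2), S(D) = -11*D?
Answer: -8448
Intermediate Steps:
l(y) = 8*y
s = 64 (s = (4*1)*(8*2) = 4*16 = 64)
S(12)*s = -11*12*64 = -132*64 = -8448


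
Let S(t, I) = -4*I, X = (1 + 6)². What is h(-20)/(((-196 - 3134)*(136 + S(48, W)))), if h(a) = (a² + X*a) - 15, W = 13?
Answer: 17/7992 ≈ 0.0021271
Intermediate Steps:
X = 49 (X = 7² = 49)
h(a) = -15 + a² + 49*a (h(a) = (a² + 49*a) - 15 = -15 + a² + 49*a)
h(-20)/(((-196 - 3134)*(136 + S(48, W)))) = (-15 + (-20)² + 49*(-20))/(((-196 - 3134)*(136 - 4*13))) = (-15 + 400 - 980)/((-3330*(136 - 52))) = -595/((-3330*84)) = -595/(-279720) = -595*(-1/279720) = 17/7992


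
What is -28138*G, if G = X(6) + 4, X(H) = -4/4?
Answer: -84414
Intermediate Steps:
X(H) = -1 (X(H) = -4*¼ = -1)
G = 3 (G = -1 + 4 = 3)
-28138*G = -28138*3 = -84414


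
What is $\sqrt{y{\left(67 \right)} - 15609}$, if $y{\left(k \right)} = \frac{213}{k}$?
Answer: $\frac{i \sqrt{70054530}}{67} \approx 124.92 i$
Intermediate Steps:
$\sqrt{y{\left(67 \right)} - 15609} = \sqrt{\frac{213}{67} - 15609} = \sqrt{- \frac{1045590}{67}} = \frac{i \sqrt{70054530}}{67}$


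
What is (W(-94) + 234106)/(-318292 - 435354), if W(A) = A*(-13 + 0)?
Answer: -117664/376823 ≈ -0.31225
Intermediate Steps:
W(A) = -13*A (W(A) = A*(-13) = -13*A)
(W(-94) + 234106)/(-318292 - 435354) = (-13*(-94) + 234106)/(-318292 - 435354) = (1222 + 234106)/(-753646) = 235328*(-1/753646) = -117664/376823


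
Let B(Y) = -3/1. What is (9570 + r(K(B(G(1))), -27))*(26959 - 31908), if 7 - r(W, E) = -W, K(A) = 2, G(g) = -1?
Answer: -47406471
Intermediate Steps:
B(Y) = -3 (B(Y) = -3*1 = -3)
r(W, E) = 7 + W (r(W, E) = 7 - (-1)*W = 7 + W)
(9570 + r(K(B(G(1))), -27))*(26959 - 31908) = (9570 + (7 + 2))*(26959 - 31908) = (9570 + 9)*(-4949) = 9579*(-4949) = -47406471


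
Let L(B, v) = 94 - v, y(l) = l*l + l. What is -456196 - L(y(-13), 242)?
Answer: -456048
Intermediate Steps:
y(l) = l + l² (y(l) = l² + l = l + l²)
-456196 - L(y(-13), 242) = -456196 - (94 - 1*242) = -456196 - (94 - 242) = -456196 - 1*(-148) = -456196 + 148 = -456048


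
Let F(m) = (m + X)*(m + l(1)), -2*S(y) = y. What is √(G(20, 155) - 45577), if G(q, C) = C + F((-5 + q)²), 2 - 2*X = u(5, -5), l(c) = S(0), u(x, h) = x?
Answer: √19462/2 ≈ 69.753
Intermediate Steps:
S(y) = -y/2
l(c) = 0 (l(c) = -½*0 = 0)
X = -3/2 (X = 1 - ½*5 = 1 - 5/2 = -3/2 ≈ -1.5000)
F(m) = m*(-3/2 + m) (F(m) = (m - 3/2)*(m + 0) = (-3/2 + m)*m = m*(-3/2 + m))
G(q, C) = C + (-5 + q)²*(-3 + 2*(-5 + q)²)/2
√(G(20, 155) - 45577) = √((155 + (-5 + 20)⁴ - 3*(-5 + 20)²/2) - 45577) = √((155 + 15⁴ - 3/2*15²) - 45577) = √((155 + 50625 - 3/2*225) - 45577) = √((155 + 50625 - 675/2) - 45577) = √(100885/2 - 45577) = √(9731/2) = √19462/2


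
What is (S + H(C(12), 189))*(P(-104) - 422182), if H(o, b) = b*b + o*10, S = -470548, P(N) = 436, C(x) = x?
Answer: 183335938422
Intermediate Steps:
H(o, b) = b² + 10*o
(S + H(C(12), 189))*(P(-104) - 422182) = (-470548 + (189² + 10*12))*(436 - 422182) = (-470548 + (35721 + 120))*(-421746) = (-470548 + 35841)*(-421746) = -434707*(-421746) = 183335938422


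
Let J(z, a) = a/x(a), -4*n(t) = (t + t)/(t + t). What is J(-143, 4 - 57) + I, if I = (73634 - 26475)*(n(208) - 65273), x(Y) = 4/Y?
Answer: -6156440989/2 ≈ -3.0782e+9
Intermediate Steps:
n(t) = -¼ (n(t) = -(t + t)/(4*(t + t)) = -2*t/(4*(2*t)) = -2*t*1/(2*t)/4 = -¼*1 = -¼)
J(z, a) = a²/4 (J(z, a) = a/((4/a)) = a*(a/4) = a²/4)
I = -12312884787/4 (I = (73634 - 26475)*(-¼ - 65273) = 47159*(-261093/4) = -12312884787/4 ≈ -3.0782e+9)
J(-143, 4 - 57) + I = (4 - 57)²/4 - 12312884787/4 = (¼)*(-53)² - 12312884787/4 = (¼)*2809 - 12312884787/4 = 2809/4 - 12312884787/4 = -6156440989/2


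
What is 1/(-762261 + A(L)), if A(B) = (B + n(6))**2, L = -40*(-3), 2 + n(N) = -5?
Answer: -1/749492 ≈ -1.3342e-6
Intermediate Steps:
n(N) = -7 (n(N) = -2 - 5 = -7)
L = 120
A(B) = (-7 + B)**2 (A(B) = (B - 7)**2 = (-7 + B)**2)
1/(-762261 + A(L)) = 1/(-762261 + (-7 + 120)**2) = 1/(-762261 + 113**2) = 1/(-762261 + 12769) = 1/(-749492) = -1/749492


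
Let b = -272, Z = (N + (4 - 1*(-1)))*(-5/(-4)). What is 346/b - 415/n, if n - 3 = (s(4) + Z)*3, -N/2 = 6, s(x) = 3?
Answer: 215899/7752 ≈ 27.851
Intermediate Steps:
N = -12 (N = -2*6 = -12)
Z = -35/4 (Z = (-12 + (4 - 1*(-1)))*(-5/(-4)) = (-12 + (4 + 1))*(-5*(-¼)) = (-12 + 5)*(5/4) = -7*5/4 = -35/4 ≈ -8.7500)
n = -57/4 (n = 3 + (3 - 35/4)*3 = 3 - 23/4*3 = 3 - 69/4 = -57/4 ≈ -14.250)
346/b - 415/n = 346/(-272) - 415/(-57/4) = 346*(-1/272) - 415*(-4/57) = -173/136 + 1660/57 = 215899/7752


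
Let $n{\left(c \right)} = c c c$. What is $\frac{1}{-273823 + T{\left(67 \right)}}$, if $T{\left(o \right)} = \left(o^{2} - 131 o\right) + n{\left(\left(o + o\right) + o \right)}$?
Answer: $\frac{1}{7842490} \approx 1.2751 \cdot 10^{-7}$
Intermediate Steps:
$n{\left(c \right)} = c^{3}$ ($n{\left(c \right)} = c^{2} c = c^{3}$)
$T{\left(o \right)} = o^{2} - 131 o + 27 o^{3}$ ($T{\left(o \right)} = \left(o^{2} - 131 o\right) + \left(\left(o + o\right) + o\right)^{3} = \left(o^{2} - 131 o\right) + \left(2 o + o\right)^{3} = \left(o^{2} - 131 o\right) + \left(3 o\right)^{3} = \left(o^{2} - 131 o\right) + 27 o^{3} = o^{2} - 131 o + 27 o^{3}$)
$\frac{1}{-273823 + T{\left(67 \right)}} = \frac{1}{-273823 + 67 \left(-131 + 67 + 27 \cdot 67^{2}\right)} = \frac{1}{-273823 + 67 \left(-131 + 67 + 27 \cdot 4489\right)} = \frac{1}{-273823 + 67 \left(-131 + 67 + 121203\right)} = \frac{1}{-273823 + 67 \cdot 121139} = \frac{1}{-273823 + 8116313} = \frac{1}{7842490}$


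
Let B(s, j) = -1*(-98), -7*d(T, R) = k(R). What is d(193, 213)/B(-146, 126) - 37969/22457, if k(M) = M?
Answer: -30830075/15405502 ≈ -2.0012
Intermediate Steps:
d(T, R) = -R/7
B(s, j) = 98
d(193, 213)/B(-146, 126) - 37969/22457 = -1/7*213/98 - 37969/22457 = -213/7*1/98 - 37969*1/22457 = -213/686 - 37969/22457 = -30830075/15405502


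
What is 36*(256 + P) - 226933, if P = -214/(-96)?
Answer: -870547/4 ≈ -2.1764e+5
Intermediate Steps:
P = 107/48 (P = -214*(-1/96) = 107/48 ≈ 2.2292)
36*(256 + P) - 226933 = 36*(256 + 107/48) - 226933 = 36*(12395/48) - 226933 = 37185/4 - 226933 = -870547/4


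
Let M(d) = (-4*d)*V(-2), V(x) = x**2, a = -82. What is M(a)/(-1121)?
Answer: -1312/1121 ≈ -1.1704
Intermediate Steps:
M(d) = -16*d (M(d) = -4*d*(-2)**2 = -4*d*4 = -16*d)
M(a)/(-1121) = -16*(-82)/(-1121) = 1312*(-1/1121) = -1312/1121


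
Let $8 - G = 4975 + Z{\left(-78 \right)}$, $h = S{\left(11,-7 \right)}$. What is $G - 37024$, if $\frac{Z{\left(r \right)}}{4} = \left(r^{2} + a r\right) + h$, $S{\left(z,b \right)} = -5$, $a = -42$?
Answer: $-79411$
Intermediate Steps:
$h = -5$
$Z{\left(r \right)} = -20 - 168 r + 4 r^{2}$ ($Z{\left(r \right)} = 4 \left(\left(r^{2} - 42 r\right) - 5\right) = 4 \left(-5 + r^{2} - 42 r\right) = -20 - 168 r + 4 r^{2}$)
$G = -42387$ ($G = 8 - \left(4975 - \left(-13084 - 24336\right)\right) = 8 - \left(4975 + \left(-20 + 13104 + 4 \cdot 6084\right)\right) = 8 - \left(4975 + \left(-20 + 13104 + 24336\right)\right) = 8 - \left(4975 + 37420\right) = 8 - 42395 = -42387$)
$G - 37024 = -42387 - 37024 = -79411$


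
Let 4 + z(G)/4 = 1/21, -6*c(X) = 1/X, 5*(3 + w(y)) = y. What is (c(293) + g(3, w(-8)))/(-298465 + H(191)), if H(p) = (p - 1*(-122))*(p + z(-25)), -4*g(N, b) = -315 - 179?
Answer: -379946/749528867 ≈ -0.00050691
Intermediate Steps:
w(y) = -3 + y/5
c(X) = -1/(6*X)
g(N, b) = 247/2 (g(N, b) = -(-315 - 179)/4 = -¼*(-494) = 247/2)
z(G) = -332/21 (z(G) = -16 + 4/21 = -332/21)
H(p) = (122 + p)*(-332/21 + p) (H(p) = (p - 1*(-122))*(p - 332/21) = (p + 122)*(-332/21 + p) = (122 + p)*(-332/21 + p))
(c(293) + g(3, w(-8)))/(-298465 + H(191)) = (-⅙/293 + 247/2)/(-298465 + (-40504/21 + 191² + (2230/21)*191)) = (-⅙*1/293 + 247/2)/(-298465 + (-40504/21 + 36481 + 425930/21)) = (-1/1758 + 247/2)/(-298465 + 1151527/21) = 108556/(879*(-5116238/21)) = (108556/879)*(-21/5116238) = -379946/749528867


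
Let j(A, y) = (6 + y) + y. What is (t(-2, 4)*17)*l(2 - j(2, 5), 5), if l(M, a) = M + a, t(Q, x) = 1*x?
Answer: -612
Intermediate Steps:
j(A, y) = 6 + 2*y
t(Q, x) = x
(t(-2, 4)*17)*l(2 - j(2, 5), 5) = (4*17)*((2 - (6 + 2*5)) + 5) = 68*((2 - (6 + 10)) + 5) = 68*((2 - 1*16) + 5) = 68*((2 - 16) + 5) = 68*(-14 + 5) = 68*(-9) = -612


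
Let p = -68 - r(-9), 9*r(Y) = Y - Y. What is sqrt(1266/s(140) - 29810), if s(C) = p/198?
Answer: I*sqrt(9680429)/17 ≈ 183.02*I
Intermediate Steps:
r(Y) = 0 (r(Y) = (Y - Y)/9 = (1/9)*0 = 0)
p = -68 (p = -68 - 1*0 = -68 + 0 = -68)
s(C) = -34/99 (s(C) = -68/198 = -68*1/198 = -34/99)
sqrt(1266/s(140) - 29810) = sqrt(1266/(-34/99) - 29810) = sqrt(1266*(-99/34) - 29810) = sqrt(-62667/17 - 29810) = sqrt(-569437/17) = I*sqrt(9680429)/17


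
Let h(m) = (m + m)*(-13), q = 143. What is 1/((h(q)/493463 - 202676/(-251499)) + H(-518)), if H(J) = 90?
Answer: 124105451037/11268568627036 ≈ 0.011013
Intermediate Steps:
h(m) = -26*m (h(m) = (2*m)*(-13) = -26*m)
1/((h(q)/493463 - 202676/(-251499)) + H(-518)) = 1/((-26*143/493463 - 202676/(-251499)) + 90) = 1/((-3718*1/493463 - 202676*(-1/251499)) + 90) = 1/((-3718/493463 + 202676/251499) + 90) = 1/(99078033706/124105451037 + 90) = 1/(11268568627036/124105451037) = 124105451037/11268568627036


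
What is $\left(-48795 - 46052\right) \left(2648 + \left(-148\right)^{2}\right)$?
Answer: $-2328683544$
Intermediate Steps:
$\left(-48795 - 46052\right) \left(2648 + \left(-148\right)^{2}\right) = - 94847 \left(2648 + 21904\right) = \left(-94847\right) 24552 = -2328683544$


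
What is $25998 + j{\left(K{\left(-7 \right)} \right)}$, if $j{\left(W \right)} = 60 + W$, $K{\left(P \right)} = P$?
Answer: $26051$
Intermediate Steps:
$25998 + j{\left(K{\left(-7 \right)} \right)} = 25998 + \left(60 - 7\right) = 25998 + 53 = 26051$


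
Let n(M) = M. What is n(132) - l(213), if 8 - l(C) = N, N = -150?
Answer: -26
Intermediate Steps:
l(C) = 158 (l(C) = 8 - 1*(-150) = 8 + 150 = 158)
n(132) - l(213) = 132 - 1*158 = 132 - 158 = -26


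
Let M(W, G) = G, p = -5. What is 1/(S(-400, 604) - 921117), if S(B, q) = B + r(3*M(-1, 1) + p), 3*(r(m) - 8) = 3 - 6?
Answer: -1/921510 ≈ -1.0852e-6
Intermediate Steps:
r(m) = 7 (r(m) = 8 + (3 - 6)/3 = 8 + (⅓)*(-3) = 8 - 1 = 7)
S(B, q) = 7 + B (S(B, q) = B + 7 = 7 + B)
1/(S(-400, 604) - 921117) = 1/((7 - 400) - 921117) = 1/(-393 - 921117) = 1/(-921510) = -1/921510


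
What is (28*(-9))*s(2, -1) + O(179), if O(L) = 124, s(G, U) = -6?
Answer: 1636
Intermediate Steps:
(28*(-9))*s(2, -1) + O(179) = (28*(-9))*(-6) + 124 = -252*(-6) + 124 = 1512 + 124 = 1636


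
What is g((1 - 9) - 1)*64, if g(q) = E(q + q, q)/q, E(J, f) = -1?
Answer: 64/9 ≈ 7.1111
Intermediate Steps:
g(q) = -1/q
g((1 - 9) - 1)*64 = -1/((1 - 9) - 1)*64 = -1/(-8 - 1)*64 = -1/(-9)*64 = -1*(-⅑)*64 = (⅑)*64 = 64/9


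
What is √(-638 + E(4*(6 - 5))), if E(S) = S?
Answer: I*√634 ≈ 25.179*I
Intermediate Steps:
√(-638 + E(4*(6 - 5))) = √(-638 + 4*(6 - 5)) = √(-638 + 4*1) = √(-638 + 4) = √(-634) = I*√634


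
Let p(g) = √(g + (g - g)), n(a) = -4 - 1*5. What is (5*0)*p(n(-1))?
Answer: 0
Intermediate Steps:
n(a) = -9 (n(a) = -4 - 5 = -9)
p(g) = √g (p(g) = √(g + 0) = √g)
(5*0)*p(n(-1)) = (5*0)*√(-9) = 0*(3*I) = 0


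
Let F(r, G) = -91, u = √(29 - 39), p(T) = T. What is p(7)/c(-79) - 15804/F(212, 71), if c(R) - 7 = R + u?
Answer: 119592/689 - I*√10/742 ≈ 173.57 - 0.0042618*I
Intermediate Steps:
u = I*√10 (u = √(-10) = I*√10 ≈ 3.1623*I)
c(R) = 7 + R + I*√10 (c(R) = 7 + (R + I*√10) = 7 + R + I*√10)
p(7)/c(-79) - 15804/F(212, 71) = 7/(7 - 79 + I*√10) - 15804/(-91) = 7/(-72 + I*√10) - 15804*(-1/91) = 7/(-72 + I*√10) + 15804/91 = 15804/91 + 7/(-72 + I*√10)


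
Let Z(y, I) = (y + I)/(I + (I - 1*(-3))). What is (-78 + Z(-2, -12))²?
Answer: 53824/9 ≈ 5980.4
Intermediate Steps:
Z(y, I) = (I + y)/(3 + 2*I) (Z(y, I) = (I + y)/(I + (I + 3)) = (I + y)/(I + (3 + I)) = (I + y)/(3 + 2*I))
(-78 + Z(-2, -12))² = (-78 + (-12 - 2)/(3 + 2*(-12)))² = (-78 - 14/(3 - 24))² = (-78 - 14/(-21))² = (-78 - 1/21*(-14))² = (-78 + ⅔)² = (-232/3)² = 53824/9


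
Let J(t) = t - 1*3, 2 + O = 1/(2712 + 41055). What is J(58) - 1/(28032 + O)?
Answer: 67473351838/1226789011 ≈ 55.000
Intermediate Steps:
O = -87533/43767 (O = -2 + 1/(2712 + 41055) = -2 + 1/43767 = -87533/43767 ≈ -2.0000)
J(t) = -3 + t (J(t) = t - 3 = -3 + t)
J(58) - 1/(28032 + O) = (-3 + 58) - 1/(28032 - 87533/43767) = 55 - 1/1226789011/43767 = 55 - 1*43767/1226789011 = 55 - 43767/1226789011 = 67473351838/1226789011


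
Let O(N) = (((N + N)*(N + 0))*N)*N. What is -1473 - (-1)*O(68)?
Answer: 42761279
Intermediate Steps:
O(N) = 2*N**4 (O(N) = (((2*N)*N)*N)*N = ((2*N**2)*N)*N = (2*N**3)*N = 2*N**4)
-1473 - (-1)*O(68) = -1473 - (-1)*2*68**4 = -1473 - (-1)*2*21381376 = -1473 - (-1)*42762752 = -1473 - 1*(-42762752) = -1473 + 42762752 = 42761279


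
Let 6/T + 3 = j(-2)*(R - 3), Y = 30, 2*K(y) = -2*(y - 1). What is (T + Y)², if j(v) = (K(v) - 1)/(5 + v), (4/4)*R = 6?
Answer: 576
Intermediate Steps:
R = 6
K(y) = 1 - y (K(y) = (-2*(y - 1))/2 = (-2*(-1 + y))/2 = (2 - 2*y)/2 = 1 - y)
j(v) = -v/(5 + v) (j(v) = ((1 - v) - 1)/(5 + v) = (-v)/(5 + v) = -v/(5 + v))
T = -6 (T = 6/(-3 + (-1*(-2)/(5 - 2))*(6 - 3)) = 6/(-3 - 1*(-2)/3*3) = 6/(-3 - 1*(-2)*⅓*3) = 6/(-3 + (⅔)*3) = 6/(-3 + 2) = 6/(-1) = 6*(-1) = -6)
(T + Y)² = (-6 + 30)² = 24² = 576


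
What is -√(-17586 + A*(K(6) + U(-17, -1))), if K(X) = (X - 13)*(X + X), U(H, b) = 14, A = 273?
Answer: -2*I*√9174 ≈ -191.56*I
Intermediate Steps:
K(X) = 2*X*(-13 + X) (K(X) = (-13 + X)*(2*X) = 2*X*(-13 + X))
-√(-17586 + A*(K(6) + U(-17, -1))) = -√(-17586 + 273*(2*6*(-13 + 6) + 14)) = -√(-17586 + 273*(2*6*(-7) + 14)) = -√(-17586 + 273*(-84 + 14)) = -√(-17586 + 273*(-70)) = -√(-17586 - 19110) = -√(-36696) = -2*I*√9174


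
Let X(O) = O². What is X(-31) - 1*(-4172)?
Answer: 5133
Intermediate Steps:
X(-31) - 1*(-4172) = (-31)² - 1*(-4172) = 961 + 4172 = 5133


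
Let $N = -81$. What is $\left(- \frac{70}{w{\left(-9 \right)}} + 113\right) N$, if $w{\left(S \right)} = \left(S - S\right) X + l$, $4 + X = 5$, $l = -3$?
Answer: $-11043$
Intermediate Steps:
$X = 1$ ($X = -4 + 5 = 1$)
$w{\left(S \right)} = -3$ ($w{\left(S \right)} = \left(S - S\right) 1 - 3 = 0 \cdot 1 - 3 = 0 - 3 = -3$)
$\left(- \frac{70}{w{\left(-9 \right)}} + 113\right) N = \left(- \frac{70}{-3} + 113\right) \left(-81\right) = \left(\left(-70\right) \left(- \frac{1}{3}\right) + 113\right) \left(-81\right) = \left(\frac{70}{3} + 113\right) \left(-81\right) = \frac{409}{3} \left(-81\right) = -11043$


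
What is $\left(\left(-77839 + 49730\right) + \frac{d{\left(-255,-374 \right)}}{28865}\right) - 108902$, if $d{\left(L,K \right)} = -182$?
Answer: $- \frac{3954822697}{28865} \approx -1.3701 \cdot 10^{5}$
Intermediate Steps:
$\left(\left(-77839 + 49730\right) + \frac{d{\left(-255,-374 \right)}}{28865}\right) - 108902 = \left(\left(-77839 + 49730\right) - \frac{182}{28865}\right) - 108902 = \left(-28109 - \frac{182}{28865}\right) - 108902 = - \frac{811366467}{28865} - 108902 = - \frac{3954822697}{28865}$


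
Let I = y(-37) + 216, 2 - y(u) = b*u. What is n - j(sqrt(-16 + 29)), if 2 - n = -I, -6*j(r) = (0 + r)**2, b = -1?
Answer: 1111/6 ≈ 185.17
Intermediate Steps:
j(r) = -r**2/6 (j(r) = -(0 + r)**2/6 = -r**2/6)
y(u) = 2 + u (y(u) = 2 - (-1)*u = 2 + u)
I = 181 (I = (2 - 37) + 216 = -35 + 216 = 181)
n = 183 (n = 2 - (-1)*181 = 2 - 1*(-181) = 2 + 181 = 183)
n - j(sqrt(-16 + 29)) = 183 - (-1)*(sqrt(-16 + 29))**2/6 = 183 - (-1)*(sqrt(13))**2/6 = 183 - (-1)*13/6 = 183 - 1*(-13/6) = 183 + 13/6 = 1111/6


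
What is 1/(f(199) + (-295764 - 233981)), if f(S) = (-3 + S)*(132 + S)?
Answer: -1/464869 ≈ -2.1511e-6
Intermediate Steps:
1/(f(199) + (-295764 - 233981)) = 1/((-396 + 199**2 + 129*199) + (-295764 - 233981)) = 1/((-396 + 39601 + 25671) - 529745) = 1/(64876 - 529745) = 1/(-464869) = -1/464869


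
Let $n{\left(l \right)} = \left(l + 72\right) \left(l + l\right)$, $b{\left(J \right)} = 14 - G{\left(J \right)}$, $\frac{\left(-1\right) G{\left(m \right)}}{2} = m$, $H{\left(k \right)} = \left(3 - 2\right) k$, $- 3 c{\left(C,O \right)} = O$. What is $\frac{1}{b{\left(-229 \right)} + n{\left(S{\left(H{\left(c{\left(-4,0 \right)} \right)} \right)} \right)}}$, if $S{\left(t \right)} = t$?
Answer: $- \frac{1}{444} \approx -0.0022523$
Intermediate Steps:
$c{\left(C,O \right)} = - \frac{O}{3}$
$H{\left(k \right)} = k$ ($H{\left(k \right)} = 1 k = k$)
$G{\left(m \right)} = - 2 m$
$b{\left(J \right)} = 14 + 2 J$ ($b{\left(J \right)} = 14 - - 2 J = 14 + 2 J$)
$n{\left(l \right)} = 2 l \left(72 + l\right)$ ($n{\left(l \right)} = \left(72 + l\right) 2 l = 2 l \left(72 + l\right)$)
$\frac{1}{b{\left(-229 \right)} + n{\left(S{\left(H{\left(c{\left(-4,0 \right)} \right)} \right)} \right)}} = \frac{1}{\left(14 + 2 \left(-229\right)\right) + 2 \left(\left(- \frac{1}{3}\right) 0\right) \left(72 - 0\right)} = \frac{1}{\left(14 - 458\right) + 2 \cdot 0 \left(72 + 0\right)} = \frac{1}{-444 + 2 \cdot 0 \cdot 72} = \frac{1}{-444 + 0} = \frac{1}{-444} = - \frac{1}{444}$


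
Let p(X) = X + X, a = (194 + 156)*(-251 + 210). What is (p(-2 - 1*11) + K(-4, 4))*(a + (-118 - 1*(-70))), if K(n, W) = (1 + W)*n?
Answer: 662308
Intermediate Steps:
a = -14350 (a = 350*(-41) = -14350)
p(X) = 2*X
K(n, W) = n*(1 + W)
(p(-2 - 1*11) + K(-4, 4))*(a + (-118 - 1*(-70))) = (2*(-2 - 1*11) - 4*(1 + 4))*(-14350 + (-118 - 1*(-70))) = (2*(-2 - 11) - 4*5)*(-14350 + (-118 + 70)) = (2*(-13) - 20)*(-14350 - 48) = (-26 - 20)*(-14398) = -46*(-14398) = 662308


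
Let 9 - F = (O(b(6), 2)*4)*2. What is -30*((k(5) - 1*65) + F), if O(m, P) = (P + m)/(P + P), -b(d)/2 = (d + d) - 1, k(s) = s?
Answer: 330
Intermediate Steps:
b(d) = 2 - 4*d (b(d) = -2*((d + d) - 1) = -2*(2*d - 1) = -2*(-1 + 2*d) = 2 - 4*d)
O(m, P) = (P + m)/(2*P) (O(m, P) = (P + m)/((2*P)) = (P + m)*(1/(2*P)) = (P + m)/(2*P))
F = 49 (F = 9 - ((½)*(2 + (2 - 4*6))/2)*4*2 = 9 - ((½)*(½)*(2 + (2 - 24)))*4*2 = 9 - ((½)*(½)*(2 - 22))*4*2 = 9 - ((½)*(½)*(-20))*4*2 = 9 - (-5*4)*2 = 9 - (-20)*2 = 9 - 1*(-40) = 9 + 40 = 49)
-30*((k(5) - 1*65) + F) = -30*((5 - 1*65) + 49) = -30*((5 - 65) + 49) = -30*(-60 + 49) = -30*(-11) = 330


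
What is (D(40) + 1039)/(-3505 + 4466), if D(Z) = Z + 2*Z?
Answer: 1159/961 ≈ 1.2060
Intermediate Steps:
D(Z) = 3*Z
(D(40) + 1039)/(-3505 + 4466) = (3*40 + 1039)/(-3505 + 4466) = (120 + 1039)/961 = 1159*(1/961) = 1159/961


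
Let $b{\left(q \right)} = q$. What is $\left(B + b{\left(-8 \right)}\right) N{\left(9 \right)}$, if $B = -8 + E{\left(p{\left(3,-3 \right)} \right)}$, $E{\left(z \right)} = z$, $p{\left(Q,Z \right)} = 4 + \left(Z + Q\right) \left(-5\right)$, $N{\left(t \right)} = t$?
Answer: $-108$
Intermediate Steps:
$p{\left(Q,Z \right)} = 4 - 5 Q - 5 Z$ ($p{\left(Q,Z \right)} = 4 + \left(Q + Z\right) \left(-5\right) = 4 - \left(5 Q + 5 Z\right) = 4 - 5 Q - 5 Z$)
$B = -4$ ($B = -8 - -4 = -8 + \left(4 - 15 + 15\right) = -8 + 4 = -4$)
$\left(B + b{\left(-8 \right)}\right) N{\left(9 \right)} = \left(-4 - 8\right) 9 = \left(-12\right) 9 = -108$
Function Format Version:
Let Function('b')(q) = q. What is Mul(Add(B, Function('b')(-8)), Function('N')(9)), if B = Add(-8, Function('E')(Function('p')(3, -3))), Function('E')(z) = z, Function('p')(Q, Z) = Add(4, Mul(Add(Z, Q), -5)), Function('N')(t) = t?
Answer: -108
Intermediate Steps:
Function('p')(Q, Z) = Add(4, Mul(-5, Q), Mul(-5, Z)) (Function('p')(Q, Z) = Add(4, Mul(Add(Q, Z), -5)) = Add(4, Add(Mul(-5, Q), Mul(-5, Z))) = Add(4, Mul(-5, Q), Mul(-5, Z)))
B = -4 (B = Add(-8, Add(4, Mul(-5, 3), Mul(-5, -3))) = Add(-8, Add(4, -15, 15)) = Add(-8, 4) = -4)
Mul(Add(B, Function('b')(-8)), Function('N')(9)) = Mul(Add(-4, -8), 9) = Mul(-12, 9) = -108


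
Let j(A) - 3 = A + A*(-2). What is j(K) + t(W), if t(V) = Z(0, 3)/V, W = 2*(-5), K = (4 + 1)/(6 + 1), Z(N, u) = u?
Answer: 139/70 ≈ 1.9857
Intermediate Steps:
K = 5/7 ≈ 0.71429
j(A) = 3 - A (j(A) = 3 + (A + A*(-2)) = 3 + (A - 2*A) = 3 - A)
W = -10
t(V) = 3/V
j(K) + t(W) = (3 - 1*5/7) + 3/(-10) = (3 - 5/7) + 3*(-⅒) = 16/7 - 3/10 = 139/70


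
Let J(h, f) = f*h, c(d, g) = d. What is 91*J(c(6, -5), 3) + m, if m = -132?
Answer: 1506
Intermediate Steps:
91*J(c(6, -5), 3) + m = 91*(3*6) - 132 = 91*18 - 132 = 1638 - 132 = 1506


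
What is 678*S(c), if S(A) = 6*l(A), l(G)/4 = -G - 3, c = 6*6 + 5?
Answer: -715968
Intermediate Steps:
c = 41 (c = 36 + 5 = 41)
l(G) = -12 - 4*G (l(G) = 4*(-G - 3) = 4*(-3 - G) = -12 - 4*G)
S(A) = -72 - 24*A (S(A) = 6*(-12 - 4*A) = -72 - 24*A)
678*S(c) = 678*(-72 - 24*41) = 678*(-72 - 984) = 678*(-1056) = -715968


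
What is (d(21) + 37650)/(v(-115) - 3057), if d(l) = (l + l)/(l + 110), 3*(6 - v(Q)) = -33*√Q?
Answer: -3762029448/305312399 - 13563528*I*√115/305312399 ≈ -12.322 - 0.47641*I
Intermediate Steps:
v(Q) = 6 + 11*√Q (v(Q) = 6 - (-11)*√Q = 6 + 11*√Q)
d(l) = 2*l/(110 + l) (d(l) = (2*l)/(110 + l) = 2*l/(110 + l))
(d(21) + 37650)/(v(-115) - 3057) = (2*21/(110 + 21) + 37650)/((6 + 11*√(-115)) - 3057) = (2*21/131 + 37650)/((6 + 11*(I*√115)) - 3057) = (2*21*(1/131) + 37650)/((6 + 11*I*√115) - 3057) = (42/131 + 37650)/(-3051 + 11*I*√115) = 4932192/(131*(-3051 + 11*I*√115))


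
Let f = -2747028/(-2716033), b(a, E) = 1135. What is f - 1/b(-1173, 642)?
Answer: 3115160747/3082697455 ≈ 1.0105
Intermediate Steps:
f = 2747028/2716033 (f = -2747028*(-1/2716033) = 2747028/2716033 ≈ 1.0114)
f - 1/b(-1173, 642) = 2747028/2716033 - 1/1135 = 3115160747/3082697455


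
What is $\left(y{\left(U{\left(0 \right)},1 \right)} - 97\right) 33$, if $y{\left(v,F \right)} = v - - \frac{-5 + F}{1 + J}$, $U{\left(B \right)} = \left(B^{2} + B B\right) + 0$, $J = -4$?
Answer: $-3157$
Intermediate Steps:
$U{\left(B \right)} = 2 B^{2}$ ($U{\left(B \right)} = \left(B^{2} + B^{2}\right) + 0 = 2 B^{2} + 0 = 2 B^{2}$)
$y{\left(v,F \right)} = \frac{5}{3} + v - \frac{F}{3}$ ($y{\left(v,F \right)} = v - - \frac{-5 + F}{1 - 4} = v - - \frac{-5 + F}{-3} = v - - \frac{\left(-5 + F\right) \left(-1\right)}{3} = v - - (\frac{5}{3} - \frac{F}{3}) = v - \left(- \frac{5}{3} + \frac{F}{3}\right) = \frac{5}{3} + v - \frac{F}{3}$)
$\left(y{\left(U{\left(0 \right)},1 \right)} - 97\right) 33 = \left(\left(\frac{5}{3} + 2 \cdot 0^{2} - \frac{1}{3}\right) - 97\right) 33 = \left(\left(\frac{5}{3} + 2 \cdot 0 - \frac{1}{3}\right) - 97\right) 33 = \left(\left(\frac{5}{3} + 0 - \frac{1}{3}\right) - 97\right) 33 = \left(\frac{4}{3} - 97\right) 33 = \left(- \frac{287}{3}\right) 33 = -3157$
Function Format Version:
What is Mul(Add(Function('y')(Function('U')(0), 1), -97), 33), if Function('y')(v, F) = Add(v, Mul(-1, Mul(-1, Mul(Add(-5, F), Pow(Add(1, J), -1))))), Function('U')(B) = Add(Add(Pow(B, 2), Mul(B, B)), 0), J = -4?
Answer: -3157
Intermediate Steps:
Function('U')(B) = Mul(2, Pow(B, 2)) (Function('U')(B) = Add(Add(Pow(B, 2), Pow(B, 2)), 0) = Add(Mul(2, Pow(B, 2)), 0) = Mul(2, Pow(B, 2)))
Function('y')(v, F) = Add(Rational(5, 3), v, Mul(Rational(-1, 3), F)) (Function('y')(v, F) = Add(v, Mul(-1, Mul(-1, Mul(Add(-5, F), Pow(Add(1, -4), -1))))) = Add(v, Mul(-1, Mul(-1, Mul(Add(-5, F), Pow(-3, -1))))) = Add(v, Mul(-1, Mul(-1, Mul(Add(-5, F), Rational(-1, 3))))) = Add(v, Mul(-1, Mul(-1, Add(Rational(5, 3), Mul(Rational(-1, 3), F))))) = Add(v, Mul(-1, Add(Rational(-5, 3), Mul(Rational(1, 3), F)))) = Add(v, Add(Rational(5, 3), Mul(Rational(-1, 3), F))) = Add(Rational(5, 3), v, Mul(Rational(-1, 3), F)))
Mul(Add(Function('y')(Function('U')(0), 1), -97), 33) = Mul(Add(Add(Rational(5, 3), Mul(2, Pow(0, 2)), Mul(Rational(-1, 3), 1)), -97), 33) = Mul(Add(Add(Rational(5, 3), Mul(2, 0), Rational(-1, 3)), -97), 33) = Mul(Add(Add(Rational(5, 3), 0, Rational(-1, 3)), -97), 33) = Mul(Add(Rational(4, 3), -97), 33) = Mul(Rational(-287, 3), 33) = -3157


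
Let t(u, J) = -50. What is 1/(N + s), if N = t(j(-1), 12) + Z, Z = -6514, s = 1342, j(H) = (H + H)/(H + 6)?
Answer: -1/5222 ≈ -0.00019150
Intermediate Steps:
j(H) = 2*H/(6 + H) (j(H) = (2*H)/(6 + H) = 2*H/(6 + H))
N = -6564 (N = -50 - 6514 = -6564)
1/(N + s) = 1/(-6564 + 1342) = 1/(-5222) = -1/5222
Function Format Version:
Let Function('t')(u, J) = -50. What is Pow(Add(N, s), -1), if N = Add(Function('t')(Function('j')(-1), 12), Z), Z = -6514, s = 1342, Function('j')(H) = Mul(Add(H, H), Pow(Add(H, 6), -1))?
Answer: Rational(-1, 5222) ≈ -0.00019150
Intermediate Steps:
Function('j')(H) = Mul(2, H, Pow(Add(6, H), -1)) (Function('j')(H) = Mul(Mul(2, H), Pow(Add(6, H), -1)) = Mul(2, H, Pow(Add(6, H), -1)))
N = -6564 (N = Add(-50, -6514) = -6564)
Pow(Add(N, s), -1) = Pow(Add(-6564, 1342), -1) = Pow(-5222, -1) = Rational(-1, 5222)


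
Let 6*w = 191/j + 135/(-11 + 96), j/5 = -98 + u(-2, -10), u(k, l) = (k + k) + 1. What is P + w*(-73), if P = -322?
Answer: -8672272/25755 ≈ -336.72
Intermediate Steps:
u(k, l) = 1 + 2*k (u(k, l) = 2*k + 1 = 1 + 2*k)
j = -505 (j = 5*(-98 + (1 + 2*(-2))) = 5*(-98 + (1 - 4)) = 5*(-98 - 3) = 5*(-101) = -505)
w = 5194/25755 (w = (191/(-505) + 135/(-11 + 96))/6 = (191*(-1/505) + 135/85)/6 = (-191/505 + 135*(1/85))/6 = (-191/505 + 27/17)/6 = (⅙)*(10388/8585) = 5194/25755 ≈ 0.20167)
P + w*(-73) = -322 + (5194/25755)*(-73) = -322 - 379162/25755 = -8672272/25755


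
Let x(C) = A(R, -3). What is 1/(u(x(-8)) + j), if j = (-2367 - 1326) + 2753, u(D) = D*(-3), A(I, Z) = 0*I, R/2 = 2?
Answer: -1/940 ≈ -0.0010638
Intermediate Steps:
R = 4 (R = 2*2 = 4)
A(I, Z) = 0
x(C) = 0
u(D) = -3*D
j = -940 (j = -3693 + 2753 = -940)
1/(u(x(-8)) + j) = 1/(-3*0 - 940) = 1/(0 - 940) = 1/(-940) = -1/940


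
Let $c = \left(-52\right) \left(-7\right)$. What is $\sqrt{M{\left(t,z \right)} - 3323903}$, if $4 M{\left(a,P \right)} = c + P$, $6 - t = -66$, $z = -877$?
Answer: $\frac{5 i \sqrt{531845}}{2} \approx 1823.2 i$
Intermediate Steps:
$t = 72$ ($t = 6 - -66 = 6 + 66 = 72$)
$c = 364$
$M{\left(a,P \right)} = 91 + \frac{P}{4}$ ($M{\left(a,P \right)} = \frac{364 + P}{4} = 91 + \frac{P}{4}$)
$\sqrt{M{\left(t,z \right)} - 3323903} = \sqrt{\left(91 + \frac{1}{4} \left(-877\right)\right) - 3323903} = \sqrt{\left(91 - \frac{877}{4}\right) - 3323903} = \sqrt{- \frac{513}{4} - 3323903} = \sqrt{- \frac{13296125}{4}} = \frac{5 i \sqrt{531845}}{2}$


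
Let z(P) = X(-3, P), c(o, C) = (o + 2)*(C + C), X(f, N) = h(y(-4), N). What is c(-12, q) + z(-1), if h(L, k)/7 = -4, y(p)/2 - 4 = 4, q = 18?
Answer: -388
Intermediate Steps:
y(p) = 16 (y(p) = 8 + 2*4 = 8 + 8 = 16)
h(L, k) = -28 (h(L, k) = 7*(-4) = -28)
X(f, N) = -28
c(o, C) = 2*C*(2 + o) (c(o, C) = (2 + o)*(2*C) = 2*C*(2 + o))
z(P) = -28
c(-12, q) + z(-1) = 2*18*(2 - 12) - 28 = 2*18*(-10) - 28 = -360 - 28 = -388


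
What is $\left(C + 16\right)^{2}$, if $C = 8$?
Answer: $576$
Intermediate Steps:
$\left(C + 16\right)^{2} = \left(8 + 16\right)^{2} = 24^{2} = 576$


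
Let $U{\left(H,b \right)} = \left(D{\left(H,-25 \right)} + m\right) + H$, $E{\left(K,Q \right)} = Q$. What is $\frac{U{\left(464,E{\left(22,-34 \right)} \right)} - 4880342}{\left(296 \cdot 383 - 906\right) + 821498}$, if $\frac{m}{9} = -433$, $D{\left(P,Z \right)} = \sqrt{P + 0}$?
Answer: $- \frac{325585}{62264} + \frac{\sqrt{29}}{233490} \approx -5.2291$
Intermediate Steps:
$D{\left(P,Z \right)} = \sqrt{P}$
$m = -3897$ ($m = 9 \left(-433\right) = -3897$)
$U{\left(H,b \right)} = -3897 + H + \sqrt{H}$ ($U{\left(H,b \right)} = \left(\sqrt{H} - 3897\right) + H = \left(-3897 + \sqrt{H}\right) + H = -3897 + H + \sqrt{H}$)
$\frac{U{\left(464,E{\left(22,-34 \right)} \right)} - 4880342}{\left(296 \cdot 383 - 906\right) + 821498} = \frac{\left(-3897 + 464 + \sqrt{464}\right) - 4880342}{\left(296 \cdot 383 - 906\right) + 821498} = \frac{\left(-3897 + 464 + 4 \sqrt{29}\right) - 4880342}{\left(113368 - 906\right) + 821498} = \frac{\left(-3433 + 4 \sqrt{29}\right) - 4880342}{112462 + 821498} = \frac{-4883775 + 4 \sqrt{29}}{933960} = \left(-4883775 + 4 \sqrt{29}\right) \frac{1}{933960} = - \frac{325585}{62264} + \frac{\sqrt{29}}{233490}$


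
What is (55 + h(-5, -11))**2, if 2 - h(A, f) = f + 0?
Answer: 4624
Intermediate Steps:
h(A, f) = 2 - f (h(A, f) = 2 - (f + 0) = 2 - f)
(55 + h(-5, -11))**2 = (55 + (2 - 1*(-11)))**2 = (55 + (2 + 11))**2 = (55 + 13)**2 = 68**2 = 4624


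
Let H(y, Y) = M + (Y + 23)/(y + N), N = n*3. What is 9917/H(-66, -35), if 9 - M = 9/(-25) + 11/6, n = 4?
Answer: 4462650/3487 ≈ 1279.8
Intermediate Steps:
M = 1129/150 (M = 9 - (9/(-25) + 11/6) = 9 - (9*(-1/25) + 11*(⅙)) = 9 - (-9/25 + 11/6) = 9 - 1*221/150 = 9 - 221/150 = 1129/150 ≈ 7.5267)
N = 12 (N = 4*3 = 12)
H(y, Y) = 1129/150 + (23 + Y)/(12 + y) (H(y, Y) = 1129/150 + (Y + 23)/(y + 12) = 1129/150 + (23 + Y)/(12 + y))
9917/H(-66, -35) = 9917/(((16998 + 150*(-35) + 1129*(-66))/(150*(12 - 66)))) = 9917/(((1/150)*(16998 - 5250 - 74514)/(-54))) = 9917/(((1/150)*(-1/54)*(-62766))) = 9917/(3487/450) = 9917*(450/3487) = 4462650/3487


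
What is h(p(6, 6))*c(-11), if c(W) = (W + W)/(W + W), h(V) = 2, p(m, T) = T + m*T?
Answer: 2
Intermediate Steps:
p(m, T) = T + T*m
c(W) = 1 (c(W) = (2*W)/((2*W)) = (2*W)*(1/(2*W)) = 1)
h(p(6, 6))*c(-11) = 2*1 = 2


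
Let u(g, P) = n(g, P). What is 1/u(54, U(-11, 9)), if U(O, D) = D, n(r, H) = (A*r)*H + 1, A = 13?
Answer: 1/6319 ≈ 0.00015825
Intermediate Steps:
n(r, H) = 1 + 13*H*r (n(r, H) = (13*r)*H + 1 = 13*H*r + 1 = 1 + 13*H*r)
u(g, P) = 1 + 13*P*g
1/u(54, U(-11, 9)) = 1/(1 + 13*9*54) = 1/(1 + 6318) = 1/6319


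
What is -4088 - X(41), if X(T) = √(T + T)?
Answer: -4088 - √82 ≈ -4097.1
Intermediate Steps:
X(T) = √2*√T (X(T) = √(2*T) = √2*√T)
-4088 - X(41) = -4088 - √2*√41 = -4088 - √82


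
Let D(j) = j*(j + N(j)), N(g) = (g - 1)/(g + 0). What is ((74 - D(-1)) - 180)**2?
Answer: 11025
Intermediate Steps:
N(g) = (-1 + g)/g
D(j) = j*(j + (-1 + j)/j)
((74 - D(-1)) - 180)**2 = ((74 - (-1 - 1 + (-1)**2)) - 180)**2 = ((74 - (-1 - 1 + 1)) - 180)**2 = ((74 - 1*(-1)) - 180)**2 = ((74 + 1) - 180)**2 = (75 - 180)**2 = (-105)**2 = 11025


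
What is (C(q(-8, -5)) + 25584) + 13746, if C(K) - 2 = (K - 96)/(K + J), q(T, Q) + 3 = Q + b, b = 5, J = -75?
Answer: 1022665/26 ≈ 39333.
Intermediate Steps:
q(T, Q) = 2 + Q (q(T, Q) = -3 + (Q + 5) = -3 + (5 + Q) = 2 + Q)
C(K) = 2 + (-96 + K)/(-75 + K) (C(K) = 2 + (K - 96)/(K - 75) = 2 + (-96 + K)/(-75 + K))
(C(q(-8, -5)) + 25584) + 13746 = (3*(-82 + (2 - 5))/(-75 + (2 - 5)) + 25584) + 13746 = (3*(-82 - 3)/(-75 - 3) + 25584) + 13746 = (3*(-85)/(-78) + 25584) + 13746 = (3*(-1/78)*(-85) + 25584) + 13746 = (85/26 + 25584) + 13746 = 665269/26 + 13746 = 1022665/26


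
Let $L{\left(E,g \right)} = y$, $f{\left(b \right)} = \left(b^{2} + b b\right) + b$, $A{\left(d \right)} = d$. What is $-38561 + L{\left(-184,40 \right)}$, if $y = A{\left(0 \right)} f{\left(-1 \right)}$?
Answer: $-38561$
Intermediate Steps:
$f{\left(b \right)} = b + 2 b^{2}$ ($f{\left(b \right)} = \left(b^{2} + b^{2}\right) + b = 2 b^{2} + b = b + 2 b^{2}$)
$y = 0$ ($y = 0 \left(- (1 + 2 \left(-1\right))\right) = 0 \left(- (1 - 2)\right) = 0 \left(\left(-1\right) \left(-1\right)\right) = 0 \cdot 1 = 0$)
$L{\left(E,g \right)} = 0$
$-38561 + L{\left(-184,40 \right)} = -38561 + 0 = -38561$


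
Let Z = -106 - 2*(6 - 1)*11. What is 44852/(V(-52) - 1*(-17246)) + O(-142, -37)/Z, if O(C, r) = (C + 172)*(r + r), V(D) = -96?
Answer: 1990043/154350 ≈ 12.893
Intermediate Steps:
O(C, r) = 2*r*(172 + C) (O(C, r) = (172 + C)*(2*r) = 2*r*(172 + C))
Z = -216 (Z = -106 - 2*5*11 = -106 - 10*11 = -106 - 110 = -216)
44852/(V(-52) - 1*(-17246)) + O(-142, -37)/Z = 44852/(-96 - 1*(-17246)) + (2*(-37)*(172 - 142))/(-216) = 44852/(-96 + 17246) + (2*(-37)*30)*(-1/216) = 44852/17150 - 2220*(-1/216) = 44852*(1/17150) + 185/18 = 22426/8575 + 185/18 = 1990043/154350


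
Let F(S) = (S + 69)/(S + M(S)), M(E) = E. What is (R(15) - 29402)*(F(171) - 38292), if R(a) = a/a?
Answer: 64170740204/57 ≈ 1.1258e+9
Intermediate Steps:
R(a) = 1
F(S) = (69 + S)/(2*S) (F(S) = (S + 69)/(S + S) = (69 + S)/((2*S)) = (69 + S)*(1/(2*S)) = (69 + S)/(2*S))
(R(15) - 29402)*(F(171) - 38292) = (1 - 29402)*((½)*(69 + 171)/171 - 38292) = -29401*((½)*(1/171)*240 - 38292) = -29401*(40/57 - 38292) = -29401*(-2182604/57) = 64170740204/57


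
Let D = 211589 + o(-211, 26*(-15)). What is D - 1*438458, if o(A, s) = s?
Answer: -227259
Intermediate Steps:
D = 211199 (D = 211589 + 26*(-15) = 211589 - 390 = 211199)
D - 1*438458 = 211199 - 1*438458 = 211199 - 438458 = -227259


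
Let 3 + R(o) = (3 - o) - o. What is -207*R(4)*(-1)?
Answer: -1656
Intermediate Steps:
R(o) = -2*o (R(o) = -3 + ((3 - o) - o) = -3 + (3 - 2*o) = -2*o)
-207*R(4)*(-1) = -207*(-2*4)*(-1) = -(-1656)*(-1) = -207*8 = -1656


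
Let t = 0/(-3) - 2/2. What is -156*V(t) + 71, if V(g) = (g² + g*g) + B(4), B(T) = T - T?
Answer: -241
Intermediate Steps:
t = -1 (t = 0*(-⅓) - 2*½ = 0 - 1 = -1)
B(T) = 0
V(g) = 2*g² (V(g) = (g² + g*g) + 0 = (g² + g²) + 0 = 2*g² + 0 = 2*g²)
-156*V(t) + 71 = -312*(-1)² + 71 = -312 + 71 = -241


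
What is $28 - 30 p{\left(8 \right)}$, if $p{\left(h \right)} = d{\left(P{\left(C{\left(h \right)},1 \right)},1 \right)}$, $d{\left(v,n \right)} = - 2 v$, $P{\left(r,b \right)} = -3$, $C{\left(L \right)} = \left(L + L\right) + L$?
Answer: $-152$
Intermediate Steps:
$C{\left(L \right)} = 3 L$ ($C{\left(L \right)} = 2 L + L = 3 L$)
$p{\left(h \right)} = 6$ ($p{\left(h \right)} = \left(-2\right) \left(-3\right) = 6$)
$28 - 30 p{\left(8 \right)} = 28 - 180 = -152$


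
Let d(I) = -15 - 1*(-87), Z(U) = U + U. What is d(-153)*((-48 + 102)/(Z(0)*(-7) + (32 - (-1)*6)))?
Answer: 1944/19 ≈ 102.32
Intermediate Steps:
Z(U) = 2*U
d(I) = 72 (d(I) = -15 + 87 = 72)
d(-153)*((-48 + 102)/(Z(0)*(-7) + (32 - (-1)*6))) = 72*((-48 + 102)/((2*0)*(-7) + (32 - (-1)*6))) = 72*(54/(0*(-7) + (32 - 1*(-6)))) = 72*(54/(0 + (32 + 6))) = 72*(54/(0 + 38)) = 72*(54/38) = 72*(54*(1/38)) = 72*(27/19) = 1944/19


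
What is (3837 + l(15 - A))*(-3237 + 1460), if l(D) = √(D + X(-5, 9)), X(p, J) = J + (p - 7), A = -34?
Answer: -6818349 - 1777*√46 ≈ -6.8304e+6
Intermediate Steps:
X(p, J) = -7 + J + p (X(p, J) = J + (-7 + p) = -7 + J + p)
l(D) = √(-3 + D) (l(D) = √(D + (-7 + 9 - 5)) = √(D - 3) = √(-3 + D))
(3837 + l(15 - A))*(-3237 + 1460) = (3837 + √(-3 + (15 - 1*(-34))))*(-3237 + 1460) = (3837 + √(-3 + (15 + 34)))*(-1777) = (3837 + √(-3 + 49))*(-1777) = (3837 + √46)*(-1777) = -6818349 - 1777*√46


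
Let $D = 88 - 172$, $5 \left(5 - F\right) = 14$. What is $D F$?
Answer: $- \frac{924}{5} \approx -184.8$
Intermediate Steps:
$F = \frac{11}{5}$ ($F = 5 - \frac{14}{5} = \frac{11}{5} \approx 2.2$)
$D = -84$
$D F = \left(-84\right) \frac{11}{5} = - \frac{924}{5}$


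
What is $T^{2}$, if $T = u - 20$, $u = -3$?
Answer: $529$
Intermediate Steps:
$T = -23$ ($T = -3 - 20 = -23$)
$T^{2} = \left(-23\right)^{2} = 529$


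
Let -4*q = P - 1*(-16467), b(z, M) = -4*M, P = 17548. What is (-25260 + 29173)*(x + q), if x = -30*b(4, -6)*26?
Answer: -426106135/4 ≈ -1.0653e+8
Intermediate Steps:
x = -18720 (x = -(-120)*(-6)*26 = -30*24*26 = -720*26 = -18720)
q = -34015/4 (q = -(17548 - 1*(-16467))/4 = -(17548 + 16467)/4 = -1/4*34015 = -34015/4 ≈ -8503.8)
(-25260 + 29173)*(x + q) = (-25260 + 29173)*(-18720 - 34015/4) = 3913*(-108895/4) = -426106135/4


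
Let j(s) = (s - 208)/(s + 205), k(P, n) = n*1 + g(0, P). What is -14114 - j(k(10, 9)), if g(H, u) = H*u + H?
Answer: -3020197/214 ≈ -14113.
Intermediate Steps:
g(H, u) = H + H*u
k(P, n) = n (k(P, n) = n*1 + 0*(1 + P) = n + 0 = n)
j(s) = (-208 + s)/(205 + s)
-14114 - j(k(10, 9)) = -14114 - (-208 + 9)/(205 + 9) = -14114 - (-199)/214 = -14114 - 1*(-199/214) = -14114 + 199/214 = -3020197/214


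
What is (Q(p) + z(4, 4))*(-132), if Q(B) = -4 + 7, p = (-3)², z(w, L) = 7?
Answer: -1320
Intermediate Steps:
p = 9
Q(B) = 3
(Q(p) + z(4, 4))*(-132) = (3 + 7)*(-132) = 10*(-132) = -1320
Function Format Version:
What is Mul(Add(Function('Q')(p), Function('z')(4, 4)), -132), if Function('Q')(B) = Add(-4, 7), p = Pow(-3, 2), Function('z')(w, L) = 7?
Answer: -1320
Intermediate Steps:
p = 9
Function('Q')(B) = 3
Mul(Add(Function('Q')(p), Function('z')(4, 4)), -132) = Mul(Add(3, 7), -132) = Mul(10, -132) = -1320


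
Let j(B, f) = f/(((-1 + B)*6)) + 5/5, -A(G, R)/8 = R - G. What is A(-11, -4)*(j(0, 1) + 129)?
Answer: -21812/3 ≈ -7270.7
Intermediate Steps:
A(G, R) = -8*R + 8*G (A(G, R) = -8*(R - G) = -8*R + 8*G)
j(B, f) = 1 + f/(-6 + 6*B) (j(B, f) = f/(-6 + 6*B) + 5*(⅕) = f/(-6 + 6*B) + 1 = 1 + f/(-6 + 6*B))
A(-11, -4)*(j(0, 1) + 129) = (-8*(-4) + 8*(-11))*((-1 + 0 + (⅙)*1)/(-1 + 0) + 129) = (32 - 88)*((-1 + 0 + ⅙)/(-1) + 129) = -56*(-1*(-⅚) + 129) = -56*(⅚ + 129) = -56*779/6 = -21812/3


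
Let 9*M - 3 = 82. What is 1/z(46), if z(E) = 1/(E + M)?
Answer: 499/9 ≈ 55.444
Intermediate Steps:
M = 85/9 (M = ⅓ + (⅑)*82 = ⅓ + 82/9 = 85/9 ≈ 9.4444)
z(E) = 1/(85/9 + E) (z(E) = 1/(E + 85/9) = 1/(85/9 + E))
1/z(46) = 1/(9/(85 + 9*46)) = 1/(9/(85 + 414)) = 1/(9/499) = 499/9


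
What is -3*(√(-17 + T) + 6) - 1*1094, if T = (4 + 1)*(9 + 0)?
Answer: -1112 - 6*√7 ≈ -1127.9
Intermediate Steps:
T = 45 (T = 5*9 = 45)
-3*(√(-17 + T) + 6) - 1*1094 = -3*(√(-17 + 45) + 6) - 1*1094 = -3*(√28 + 6) - 1094 = -3*(2*√7 + 6) - 1094 = -3*(6 + 2*√7) - 1094 = (-18 - 6*√7) - 1094 = -1112 - 6*√7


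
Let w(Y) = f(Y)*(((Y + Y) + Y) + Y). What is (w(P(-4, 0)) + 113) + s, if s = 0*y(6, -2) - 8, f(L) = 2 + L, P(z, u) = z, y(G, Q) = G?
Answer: 137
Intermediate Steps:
w(Y) = 4*Y*(2 + Y) (w(Y) = (2 + Y)*(((Y + Y) + Y) + Y) = (2 + Y)*((2*Y + Y) + Y) = (2 + Y)*(3*Y + Y) = (2 + Y)*(4*Y) = 4*Y*(2 + Y))
s = -8 (s = 0*6 - 8 = 0 - 8 = -8)
(w(P(-4, 0)) + 113) + s = (4*(-4)*(2 - 4) + 113) - 8 = (4*(-4)*(-2) + 113) - 8 = (32 + 113) - 8 = 145 - 8 = 137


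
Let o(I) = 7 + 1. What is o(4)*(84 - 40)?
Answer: 352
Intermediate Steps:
o(I) = 8
o(4)*(84 - 40) = 8*(84 - 40) = 8*44 = 352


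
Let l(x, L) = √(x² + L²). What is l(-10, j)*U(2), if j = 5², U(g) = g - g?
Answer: 0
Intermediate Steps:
U(g) = 0
j = 25
l(x, L) = √(L² + x²)
l(-10, j)*U(2) = √(25² + (-10)²)*0 = √(625 + 100)*0 = √725*0 = (5*√29)*0 = 0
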